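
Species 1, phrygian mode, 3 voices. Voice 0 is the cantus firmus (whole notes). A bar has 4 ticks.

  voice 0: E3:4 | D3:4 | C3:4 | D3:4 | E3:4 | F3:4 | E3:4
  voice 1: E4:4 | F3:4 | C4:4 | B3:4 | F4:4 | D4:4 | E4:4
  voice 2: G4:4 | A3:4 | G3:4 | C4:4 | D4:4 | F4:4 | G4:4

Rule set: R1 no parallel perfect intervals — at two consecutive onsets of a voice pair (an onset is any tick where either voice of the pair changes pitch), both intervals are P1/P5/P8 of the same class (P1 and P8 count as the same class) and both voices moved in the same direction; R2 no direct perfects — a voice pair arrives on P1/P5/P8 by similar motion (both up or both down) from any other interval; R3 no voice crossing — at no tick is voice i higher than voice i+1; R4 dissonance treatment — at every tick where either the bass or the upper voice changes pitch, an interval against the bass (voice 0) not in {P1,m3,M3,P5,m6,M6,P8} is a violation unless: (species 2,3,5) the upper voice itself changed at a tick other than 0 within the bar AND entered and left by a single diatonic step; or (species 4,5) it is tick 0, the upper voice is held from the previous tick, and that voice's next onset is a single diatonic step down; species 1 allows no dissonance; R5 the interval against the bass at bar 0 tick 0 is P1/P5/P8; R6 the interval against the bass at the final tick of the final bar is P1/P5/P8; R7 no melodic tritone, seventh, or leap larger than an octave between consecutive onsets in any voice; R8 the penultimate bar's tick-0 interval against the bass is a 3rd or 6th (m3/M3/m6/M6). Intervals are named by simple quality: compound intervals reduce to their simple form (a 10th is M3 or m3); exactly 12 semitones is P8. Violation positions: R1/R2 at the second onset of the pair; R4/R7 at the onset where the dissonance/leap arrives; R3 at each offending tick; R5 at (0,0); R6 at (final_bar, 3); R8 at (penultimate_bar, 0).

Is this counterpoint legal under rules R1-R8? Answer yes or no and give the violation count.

No (20 violations)

bar 0: v0=E3 v1=E4 v2=G4 (m3)
bar 1: v0=D3 v1=F3 v2=A3 (P5)
bar 2: v0=C3 v1=C4 v2=G3 (P5)
bar 3: v0=D3 v1=B3 v2=C4 (m7)
bar 4: v0=E3 v1=F4 v2=D4 (m7)
bar 5: v0=F3 v1=D4 v2=F4 (P8)
bar 6: v0=E3 v1=E4 v2=G4 (m3)
  R5 @ bar0.0: opens on m3
  R2 @ bar1.0: E3/G4 m3 -> D3/A3 P5 similar
  R7 @ bar1.0: E4->F3 leap 11st
  R7 @ bar1.0: G4->A3 leap 10st
  R1 @ bar2.0: D3/A3 P5 -> C3/G3 P5 similar
  R3 @ bar2.0: C4 above G3
  R3 @ bar2.1: C4 above G3
  R3 @ bar2.2: C4 above G3
  R3 @ bar2.3: C4 above G3
  R4 @ bar3.0: D3/C4 m7 untreated
  R3 @ bar4.0: F4 above D4
  R4 @ bar4.0: E3/F4 m2 untreated
  R4 @ bar4.0: E3/D4 m7 untreated
  R7 @ bar4.0: B3->F4 leap 6st
  R3 @ bar4.1: F4 above D4
  R3 @ bar4.2: F4 above D4
  R3 @ bar4.3: F4 above D4
  R2 @ bar5.0: E3/D4 m7 -> F3/F4 P8 similar
  R8 @ bar5.0: penult P8 not 3rd/6th
  R6 @ bar6.3: closes on m3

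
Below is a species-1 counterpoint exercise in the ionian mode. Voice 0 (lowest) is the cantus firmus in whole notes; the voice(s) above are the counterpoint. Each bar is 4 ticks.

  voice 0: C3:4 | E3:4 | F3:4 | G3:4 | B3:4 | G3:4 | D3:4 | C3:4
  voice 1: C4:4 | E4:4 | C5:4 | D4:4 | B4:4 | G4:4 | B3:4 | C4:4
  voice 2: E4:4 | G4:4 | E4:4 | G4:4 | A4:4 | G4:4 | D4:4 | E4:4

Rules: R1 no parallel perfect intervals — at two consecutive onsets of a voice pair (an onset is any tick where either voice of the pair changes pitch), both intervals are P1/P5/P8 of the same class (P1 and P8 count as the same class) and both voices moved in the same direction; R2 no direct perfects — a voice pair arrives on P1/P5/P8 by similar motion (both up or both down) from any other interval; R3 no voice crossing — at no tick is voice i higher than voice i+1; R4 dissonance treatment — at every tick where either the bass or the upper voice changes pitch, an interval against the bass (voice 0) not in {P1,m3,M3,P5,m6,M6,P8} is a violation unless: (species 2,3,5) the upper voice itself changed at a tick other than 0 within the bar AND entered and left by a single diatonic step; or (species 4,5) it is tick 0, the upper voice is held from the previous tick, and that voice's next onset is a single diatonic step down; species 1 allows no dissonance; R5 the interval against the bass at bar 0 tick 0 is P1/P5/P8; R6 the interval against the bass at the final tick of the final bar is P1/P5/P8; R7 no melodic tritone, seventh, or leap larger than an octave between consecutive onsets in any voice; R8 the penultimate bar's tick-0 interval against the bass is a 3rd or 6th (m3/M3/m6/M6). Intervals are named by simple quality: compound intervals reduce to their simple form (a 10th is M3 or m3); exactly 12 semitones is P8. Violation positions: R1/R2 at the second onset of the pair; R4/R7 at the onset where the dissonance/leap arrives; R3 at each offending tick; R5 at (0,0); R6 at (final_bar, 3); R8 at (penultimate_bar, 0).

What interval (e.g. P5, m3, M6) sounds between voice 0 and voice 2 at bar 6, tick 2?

voice 0=D3 voice 2=D4 -> P8

P8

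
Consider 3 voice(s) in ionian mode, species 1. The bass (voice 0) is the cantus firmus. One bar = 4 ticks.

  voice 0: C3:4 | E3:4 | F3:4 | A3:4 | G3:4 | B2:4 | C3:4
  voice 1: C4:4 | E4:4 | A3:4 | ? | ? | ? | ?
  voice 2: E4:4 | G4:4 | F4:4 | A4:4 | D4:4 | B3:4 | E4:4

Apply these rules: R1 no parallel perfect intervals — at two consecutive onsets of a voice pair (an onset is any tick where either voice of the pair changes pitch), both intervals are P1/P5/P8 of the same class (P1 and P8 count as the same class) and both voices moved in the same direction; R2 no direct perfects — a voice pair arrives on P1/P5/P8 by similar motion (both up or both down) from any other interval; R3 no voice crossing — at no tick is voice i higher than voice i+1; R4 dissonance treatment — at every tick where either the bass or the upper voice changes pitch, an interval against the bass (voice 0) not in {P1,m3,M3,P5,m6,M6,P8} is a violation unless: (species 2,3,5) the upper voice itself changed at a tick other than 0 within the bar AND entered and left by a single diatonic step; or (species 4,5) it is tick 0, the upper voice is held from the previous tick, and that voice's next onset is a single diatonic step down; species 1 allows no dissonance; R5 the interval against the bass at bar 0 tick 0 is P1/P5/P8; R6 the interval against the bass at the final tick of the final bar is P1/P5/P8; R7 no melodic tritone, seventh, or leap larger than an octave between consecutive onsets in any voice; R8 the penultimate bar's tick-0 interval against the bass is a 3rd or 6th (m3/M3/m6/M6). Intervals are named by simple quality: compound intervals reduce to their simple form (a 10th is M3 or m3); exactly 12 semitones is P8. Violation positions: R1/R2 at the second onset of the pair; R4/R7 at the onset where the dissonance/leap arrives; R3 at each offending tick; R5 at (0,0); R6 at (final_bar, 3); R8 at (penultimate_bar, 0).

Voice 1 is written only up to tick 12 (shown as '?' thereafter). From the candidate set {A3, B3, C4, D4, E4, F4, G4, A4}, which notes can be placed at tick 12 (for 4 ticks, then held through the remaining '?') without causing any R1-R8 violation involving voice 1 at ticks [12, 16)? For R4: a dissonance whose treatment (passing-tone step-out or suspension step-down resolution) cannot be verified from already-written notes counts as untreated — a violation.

A3: legal
B3: violates R4
C4: legal
D4: violates R2,R4
E4: violates R2
F4: legal
G4: violates R4,R7
A4: violates R2

{A3, C4, F4}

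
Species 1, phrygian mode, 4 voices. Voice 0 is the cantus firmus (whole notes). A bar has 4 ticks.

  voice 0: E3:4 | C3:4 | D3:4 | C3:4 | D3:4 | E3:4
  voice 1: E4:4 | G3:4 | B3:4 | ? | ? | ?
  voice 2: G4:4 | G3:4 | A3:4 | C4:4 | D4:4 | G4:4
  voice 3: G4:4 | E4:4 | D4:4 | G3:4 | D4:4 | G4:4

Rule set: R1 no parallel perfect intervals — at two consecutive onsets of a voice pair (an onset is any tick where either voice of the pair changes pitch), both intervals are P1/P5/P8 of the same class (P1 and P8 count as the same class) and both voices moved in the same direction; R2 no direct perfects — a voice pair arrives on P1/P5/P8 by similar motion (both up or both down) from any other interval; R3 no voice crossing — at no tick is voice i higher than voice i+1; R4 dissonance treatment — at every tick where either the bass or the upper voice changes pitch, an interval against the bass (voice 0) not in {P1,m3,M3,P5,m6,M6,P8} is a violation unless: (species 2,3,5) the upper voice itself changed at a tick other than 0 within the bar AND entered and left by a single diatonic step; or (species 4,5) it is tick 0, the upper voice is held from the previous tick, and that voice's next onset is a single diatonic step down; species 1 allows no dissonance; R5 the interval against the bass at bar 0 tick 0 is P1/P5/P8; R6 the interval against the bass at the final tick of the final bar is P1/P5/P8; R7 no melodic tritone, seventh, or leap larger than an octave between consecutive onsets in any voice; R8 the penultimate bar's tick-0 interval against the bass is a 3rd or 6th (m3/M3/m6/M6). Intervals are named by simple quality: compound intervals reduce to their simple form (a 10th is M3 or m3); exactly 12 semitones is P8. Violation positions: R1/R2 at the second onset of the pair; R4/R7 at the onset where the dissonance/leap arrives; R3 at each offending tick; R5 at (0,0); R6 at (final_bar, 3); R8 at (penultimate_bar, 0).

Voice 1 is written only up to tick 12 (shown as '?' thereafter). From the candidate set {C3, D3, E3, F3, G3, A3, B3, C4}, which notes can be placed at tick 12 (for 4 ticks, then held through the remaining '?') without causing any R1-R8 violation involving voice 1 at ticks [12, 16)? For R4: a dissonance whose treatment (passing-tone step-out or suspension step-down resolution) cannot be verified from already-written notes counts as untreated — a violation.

{A3, E3}

C3: violates R2,R7
D3: violates R4
E3: legal
F3: violates R4,R7
G3: violates R2
A3: legal
B3: violates R4
C4: violates R2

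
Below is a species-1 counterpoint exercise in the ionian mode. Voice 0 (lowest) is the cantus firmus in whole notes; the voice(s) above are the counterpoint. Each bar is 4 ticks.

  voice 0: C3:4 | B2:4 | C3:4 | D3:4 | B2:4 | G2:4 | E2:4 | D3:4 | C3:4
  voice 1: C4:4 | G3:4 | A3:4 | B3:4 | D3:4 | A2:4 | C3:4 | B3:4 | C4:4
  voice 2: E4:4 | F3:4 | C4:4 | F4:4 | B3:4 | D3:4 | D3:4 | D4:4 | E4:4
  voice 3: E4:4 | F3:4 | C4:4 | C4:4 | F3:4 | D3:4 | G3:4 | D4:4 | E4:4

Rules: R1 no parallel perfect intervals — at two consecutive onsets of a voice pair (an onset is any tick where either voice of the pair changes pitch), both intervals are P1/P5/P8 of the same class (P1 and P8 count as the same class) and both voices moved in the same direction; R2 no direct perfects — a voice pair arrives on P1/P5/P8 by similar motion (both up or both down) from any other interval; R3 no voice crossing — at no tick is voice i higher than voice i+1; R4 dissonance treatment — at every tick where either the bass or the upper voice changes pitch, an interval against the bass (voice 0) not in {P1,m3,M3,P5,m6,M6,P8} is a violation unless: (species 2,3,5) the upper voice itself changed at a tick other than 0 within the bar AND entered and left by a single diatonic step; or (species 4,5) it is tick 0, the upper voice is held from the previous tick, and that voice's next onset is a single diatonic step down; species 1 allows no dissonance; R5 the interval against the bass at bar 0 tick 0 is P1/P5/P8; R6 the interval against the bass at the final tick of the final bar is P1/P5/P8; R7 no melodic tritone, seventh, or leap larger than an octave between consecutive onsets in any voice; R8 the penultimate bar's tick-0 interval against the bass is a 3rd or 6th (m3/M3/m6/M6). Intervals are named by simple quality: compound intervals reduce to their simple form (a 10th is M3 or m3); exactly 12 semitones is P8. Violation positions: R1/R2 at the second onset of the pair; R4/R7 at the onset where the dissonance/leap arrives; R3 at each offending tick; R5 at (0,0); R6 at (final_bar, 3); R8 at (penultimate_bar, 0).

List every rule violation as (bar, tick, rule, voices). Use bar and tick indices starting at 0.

(0, 0, R5, (0, 2))
(0, 0, R5, (0, 3))
(1, 0, R1, (2, 3))
(1, 0, R3, (1, 2))
(1, 0, R4, (0, 2))
(1, 0, R4, (0, 3))
(1, 0, R7, (2,))
(1, 0, R7, (3,))
(1, 1, R3, (1, 2))
(1, 2, R3, (1, 2))
(1, 3, R3, (1, 2))
(2, 0, R1, (2, 3))
(2, 0, R2, (0, 2))
(2, 0, R2, (0, 3))
(3, 0, R3, (2, 3))
(3, 0, R4, (0, 3))
(3, 1, R3, (2, 3))
(3, 2, R3, (2, 3))
(3, 3, R3, (2, 3))
(4, 0, R2, (0, 2))
(4, 0, R3, (2, 3))
(4, 0, R4, (0, 3))
(4, 0, R7, (2,))
(4, 1, R3, (2, 3))
(4, 2, R3, (2, 3))
(4, 3, R3, (2, 3))
(5, 0, R2, (0, 2))
(5, 0, R2, (0, 3))
(5, 0, R2, (2, 3))
(5, 0, R4, (0, 1))
(6, 0, R2, (1, 3))
(6, 0, R4, (0, 2))
(7, 0, R2, (0, 2))
(7, 0, R2, (0, 3))
(7, 0, R2, (2, 3))
(7, 0, R7, (0,))
(7, 0, R7, (1,))
(7, 0, R8, (0, 2))
(7, 0, R8, (0, 3))
(8, 0, R1, (2, 3))
(8, 3, R6, (0, 2))
(8, 3, R6, (0, 3))

bar 0: v0=C3 v1=C4 v2=E4 v3=E4 downbeat M3
bar 1: v0=B2 v1=G3 v2=F3 v3=F3 downbeat TT
bar 2: v0=C3 v1=A3 v2=C4 v3=C4 downbeat P8
bar 3: v0=D3 v1=B3 v2=F4 v3=C4 downbeat m7
bar 4: v0=B2 v1=D3 v2=B3 v3=F3 downbeat TT
bar 5: v0=G2 v1=A2 v2=D3 v3=D3 downbeat P5
bar 6: v0=E2 v1=C3 v2=D3 v3=G3 downbeat m3
bar 7: v0=D3 v1=B3 v2=D4 v3=D4 downbeat P8
bar 8: v0=C3 v1=C4 v2=E4 v3=E4 downbeat M3
  -> R5 @ bar 0 tick 0 v(0, 2): opens on M3
  -> R5 @ bar 0 tick 0 v(0, 3): opens on M3
  -> R1 @ bar 1 tick 0 v(2, 3): E4/E4 P1 -> F3/F3 P1 similar
  -> R3 @ bar 1 tick 0 v(1, 2): G3 above F3
  -> R4 @ bar 1 tick 0 v(0, 2): B2/F3 TT untreated
  -> R4 @ bar 1 tick 0 v(0, 3): B2/F3 TT untreated
  -> R7 @ bar 1 tick 0 v(2,): E4->F3 leap 11st
  -> R7 @ bar 1 tick 0 v(3,): E4->F3 leap 11st
  -> R3 @ bar 1 tick 1 v(1, 2): G3 above F3
  -> R3 @ bar 1 tick 2 v(1, 2): G3 above F3
  -> R3 @ bar 1 tick 3 v(1, 2): G3 above F3
  -> R1 @ bar 2 tick 0 v(2, 3): F3/F3 P1 -> C4/C4 P1 similar
  -> R2 @ bar 2 tick 0 v(0, 2): B2/F3 TT -> C3/C4 P8 similar
  -> R2 @ bar 2 tick 0 v(0, 3): B2/F3 TT -> C3/C4 P8 similar
  -> R3 @ bar 3 tick 0 v(2, 3): F4 above C4
  -> R4 @ bar 3 tick 0 v(0, 3): D3/C4 m7 untreated
  -> R3 @ bar 3 tick 1 v(2, 3): F4 above C4
  -> R3 @ bar 3 tick 2 v(2, 3): F4 above C4
  -> R3 @ bar 3 tick 3 v(2, 3): F4 above C4
  -> R2 @ bar 4 tick 0 v(0, 2): D3/F4 m3 -> B2/B3 P8 similar
  -> R3 @ bar 4 tick 0 v(2, 3): B3 above F3
  -> R4 @ bar 4 tick 0 v(0, 3): B2/F3 TT untreated
  -> R7 @ bar 4 tick 0 v(2,): F4->B3 leap 6st
  -> R3 @ bar 4 tick 1 v(2, 3): B3 above F3
  -> R3 @ bar 4 tick 2 v(2, 3): B3 above F3
  -> R3 @ bar 4 tick 3 v(2, 3): B3 above F3
  -> R2 @ bar 5 tick 0 v(0, 2): B2/B3 P8 -> G2/D3 P5 similar
  -> R2 @ bar 5 tick 0 v(0, 3): B2/F3 TT -> G2/D3 P5 similar
  -> R2 @ bar 5 tick 0 v(2, 3): B3/F3 TT -> D3/D3 P1 similar
  -> R4 @ bar 5 tick 0 v(0, 1): G2/A2 M2 untreated
  -> R2 @ bar 6 tick 0 v(1, 3): A2/D3 P4 -> C3/G3 P5 similar
  -> R4 @ bar 6 tick 0 v(0, 2): E2/D3 m7 untreated
  -> R2 @ bar 7 tick 0 v(0, 2): E2/D3 m7 -> D3/D4 P8 similar
  -> R2 @ bar 7 tick 0 v(0, 3): E2/G3 m3 -> D3/D4 P8 similar
  -> R2 @ bar 7 tick 0 v(2, 3): D3/G3 P4 -> D4/D4 P1 similar
  -> R7 @ bar 7 tick 0 v(0,): E2->D3 leap 10st
  -> R7 @ bar 7 tick 0 v(1,): C3->B3 leap 11st
  -> R8 @ bar 7 tick 0 v(0, 2): penult P8 not 3rd/6th
  -> R8 @ bar 7 tick 0 v(0, 3): penult P8 not 3rd/6th
  -> R1 @ bar 8 tick 0 v(2, 3): D4/D4 P1 -> E4/E4 P1 similar
  -> R6 @ bar 8 tick 3 v(0, 2): closes on M3
  -> R6 @ bar 8 tick 3 v(0, 3): closes on M3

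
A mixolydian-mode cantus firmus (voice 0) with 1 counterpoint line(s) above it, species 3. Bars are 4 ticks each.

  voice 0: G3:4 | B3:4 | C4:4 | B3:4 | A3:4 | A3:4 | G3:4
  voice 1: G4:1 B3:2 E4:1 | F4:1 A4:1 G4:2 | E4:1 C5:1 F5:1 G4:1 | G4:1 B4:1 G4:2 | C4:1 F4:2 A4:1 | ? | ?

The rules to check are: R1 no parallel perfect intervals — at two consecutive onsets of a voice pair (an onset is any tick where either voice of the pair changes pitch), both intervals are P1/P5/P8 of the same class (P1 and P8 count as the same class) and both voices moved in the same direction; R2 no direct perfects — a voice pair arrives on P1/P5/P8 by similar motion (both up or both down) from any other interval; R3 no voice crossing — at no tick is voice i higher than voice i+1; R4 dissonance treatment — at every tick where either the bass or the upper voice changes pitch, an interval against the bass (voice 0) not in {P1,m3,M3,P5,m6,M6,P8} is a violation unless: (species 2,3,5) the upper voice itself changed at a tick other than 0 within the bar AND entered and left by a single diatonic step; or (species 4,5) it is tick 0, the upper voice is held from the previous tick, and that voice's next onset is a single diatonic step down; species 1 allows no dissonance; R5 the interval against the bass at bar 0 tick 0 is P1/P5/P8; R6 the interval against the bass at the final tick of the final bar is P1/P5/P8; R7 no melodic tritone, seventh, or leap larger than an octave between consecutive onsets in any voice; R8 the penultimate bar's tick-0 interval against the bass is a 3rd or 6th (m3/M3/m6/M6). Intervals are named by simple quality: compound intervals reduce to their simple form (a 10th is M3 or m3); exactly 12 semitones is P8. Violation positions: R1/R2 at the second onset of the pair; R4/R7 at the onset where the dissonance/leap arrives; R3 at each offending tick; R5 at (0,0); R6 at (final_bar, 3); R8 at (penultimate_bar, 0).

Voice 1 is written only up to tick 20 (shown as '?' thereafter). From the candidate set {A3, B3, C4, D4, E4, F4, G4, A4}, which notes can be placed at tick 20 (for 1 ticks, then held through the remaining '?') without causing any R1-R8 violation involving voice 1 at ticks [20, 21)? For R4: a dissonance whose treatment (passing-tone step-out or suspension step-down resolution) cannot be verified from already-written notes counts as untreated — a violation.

A3: violates R8
B3: violates R4,R7,R8
C4: legal
D4: violates R4,R8
E4: violates R8
F4: legal
G4: violates R4,R8
A4: violates R8

{C4, F4}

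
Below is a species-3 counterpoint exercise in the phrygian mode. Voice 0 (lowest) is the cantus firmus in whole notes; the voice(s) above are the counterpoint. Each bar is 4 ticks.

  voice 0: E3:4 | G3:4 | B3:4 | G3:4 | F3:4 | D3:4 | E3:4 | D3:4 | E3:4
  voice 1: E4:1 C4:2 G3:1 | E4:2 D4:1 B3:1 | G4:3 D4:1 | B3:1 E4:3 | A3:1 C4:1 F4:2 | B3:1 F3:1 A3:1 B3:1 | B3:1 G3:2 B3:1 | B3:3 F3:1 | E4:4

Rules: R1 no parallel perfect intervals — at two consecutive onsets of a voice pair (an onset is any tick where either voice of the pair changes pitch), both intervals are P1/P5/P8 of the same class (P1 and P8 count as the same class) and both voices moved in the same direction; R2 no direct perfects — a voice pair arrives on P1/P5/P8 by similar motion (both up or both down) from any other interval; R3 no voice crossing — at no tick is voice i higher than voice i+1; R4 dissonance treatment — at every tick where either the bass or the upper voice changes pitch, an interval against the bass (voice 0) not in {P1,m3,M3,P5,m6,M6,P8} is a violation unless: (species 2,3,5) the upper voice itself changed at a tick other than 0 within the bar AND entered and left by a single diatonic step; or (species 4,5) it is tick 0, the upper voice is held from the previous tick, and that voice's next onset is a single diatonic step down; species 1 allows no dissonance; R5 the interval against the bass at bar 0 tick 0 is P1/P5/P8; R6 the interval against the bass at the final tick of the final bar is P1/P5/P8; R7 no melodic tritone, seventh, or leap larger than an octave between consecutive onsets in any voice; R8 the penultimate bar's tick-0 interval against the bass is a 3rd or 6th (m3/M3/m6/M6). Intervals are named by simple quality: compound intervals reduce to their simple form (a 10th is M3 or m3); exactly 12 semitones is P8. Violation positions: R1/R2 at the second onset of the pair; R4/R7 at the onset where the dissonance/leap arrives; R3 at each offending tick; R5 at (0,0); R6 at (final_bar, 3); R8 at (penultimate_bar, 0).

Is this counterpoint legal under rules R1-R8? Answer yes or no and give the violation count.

No (5 violations)

bar 0: v0=E3 v1=E4 (P8)
bar 1: v0=G3 v1=E4 (M6)
bar 2: v0=B3 v1=G4 (m6)
bar 3: v0=G3 v1=B3 (M3)
bar 4: v0=F3 v1=A3 (M3)
bar 5: v0=D3 v1=B3 (M6)
bar 6: v0=E3 v1=B3 (P5)
bar 7: v0=D3 v1=B3 (M6)
bar 8: v0=E3 v1=E4 (P8)
  R7 @ bar5.0: F4->B3 leap 6st
  R7 @ bar5.1: B3->F3 leap 6st
  R7 @ bar7.3: B3->F3 leap 6st
  R2 @ bar8.0: D3/F3 m3 -> E3/E4 P8 similar
  R7 @ bar8.0: F3->E4 leap 11st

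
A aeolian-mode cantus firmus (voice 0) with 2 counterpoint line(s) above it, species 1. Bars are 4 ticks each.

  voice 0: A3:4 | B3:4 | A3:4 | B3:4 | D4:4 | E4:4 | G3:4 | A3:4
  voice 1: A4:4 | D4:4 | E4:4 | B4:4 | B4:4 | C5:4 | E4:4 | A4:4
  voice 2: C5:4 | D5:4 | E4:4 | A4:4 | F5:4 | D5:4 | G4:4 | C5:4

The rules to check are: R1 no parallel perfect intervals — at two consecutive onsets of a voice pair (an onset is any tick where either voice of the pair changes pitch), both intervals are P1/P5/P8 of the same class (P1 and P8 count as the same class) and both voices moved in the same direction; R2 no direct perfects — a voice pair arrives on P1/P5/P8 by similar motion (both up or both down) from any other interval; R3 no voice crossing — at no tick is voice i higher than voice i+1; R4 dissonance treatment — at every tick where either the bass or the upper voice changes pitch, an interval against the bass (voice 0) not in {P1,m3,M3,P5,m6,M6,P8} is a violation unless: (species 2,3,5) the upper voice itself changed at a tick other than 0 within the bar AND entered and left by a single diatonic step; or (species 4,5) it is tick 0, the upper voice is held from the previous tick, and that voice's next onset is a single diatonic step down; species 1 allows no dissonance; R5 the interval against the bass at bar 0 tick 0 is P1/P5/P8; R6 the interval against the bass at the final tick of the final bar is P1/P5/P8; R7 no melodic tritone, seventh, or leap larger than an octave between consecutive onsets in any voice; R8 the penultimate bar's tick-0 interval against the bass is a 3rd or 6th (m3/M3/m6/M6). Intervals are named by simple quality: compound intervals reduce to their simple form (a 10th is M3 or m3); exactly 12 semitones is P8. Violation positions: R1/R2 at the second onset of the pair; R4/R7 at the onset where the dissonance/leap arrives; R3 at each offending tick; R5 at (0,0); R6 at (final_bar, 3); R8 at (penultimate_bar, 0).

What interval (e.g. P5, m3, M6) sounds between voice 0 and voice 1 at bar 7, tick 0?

P8

voice 0=A3 voice 1=A4 -> P8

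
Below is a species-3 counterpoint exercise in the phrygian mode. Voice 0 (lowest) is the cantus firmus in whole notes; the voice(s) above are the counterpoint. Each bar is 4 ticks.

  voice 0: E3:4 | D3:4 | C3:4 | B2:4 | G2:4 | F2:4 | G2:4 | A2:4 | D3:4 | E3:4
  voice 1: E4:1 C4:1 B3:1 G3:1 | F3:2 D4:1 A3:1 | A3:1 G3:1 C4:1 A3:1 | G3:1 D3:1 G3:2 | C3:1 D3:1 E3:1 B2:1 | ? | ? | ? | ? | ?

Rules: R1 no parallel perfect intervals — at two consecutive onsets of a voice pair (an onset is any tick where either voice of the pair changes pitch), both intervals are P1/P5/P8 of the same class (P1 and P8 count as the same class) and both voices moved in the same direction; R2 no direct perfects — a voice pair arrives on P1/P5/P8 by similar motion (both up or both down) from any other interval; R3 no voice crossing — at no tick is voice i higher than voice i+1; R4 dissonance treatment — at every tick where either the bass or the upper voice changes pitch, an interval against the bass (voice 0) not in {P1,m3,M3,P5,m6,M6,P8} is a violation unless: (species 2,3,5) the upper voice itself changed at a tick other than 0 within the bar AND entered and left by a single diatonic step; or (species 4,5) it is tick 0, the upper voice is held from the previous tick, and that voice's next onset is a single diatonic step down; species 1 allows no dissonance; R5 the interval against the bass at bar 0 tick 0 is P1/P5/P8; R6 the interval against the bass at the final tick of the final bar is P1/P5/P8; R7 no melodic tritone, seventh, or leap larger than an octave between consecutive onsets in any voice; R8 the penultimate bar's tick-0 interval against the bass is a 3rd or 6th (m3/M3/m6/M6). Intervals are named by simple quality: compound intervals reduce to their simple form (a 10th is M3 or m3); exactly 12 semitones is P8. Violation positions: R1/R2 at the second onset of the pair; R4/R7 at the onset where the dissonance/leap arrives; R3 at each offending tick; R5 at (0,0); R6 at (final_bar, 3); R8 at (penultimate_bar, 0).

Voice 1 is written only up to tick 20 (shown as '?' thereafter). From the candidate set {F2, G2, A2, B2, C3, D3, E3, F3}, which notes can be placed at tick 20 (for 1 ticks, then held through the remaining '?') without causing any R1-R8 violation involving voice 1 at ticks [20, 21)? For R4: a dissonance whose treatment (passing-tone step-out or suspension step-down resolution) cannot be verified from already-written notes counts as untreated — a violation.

{A2, C3, D3}

F2: violates R2,R7
G2: violates R4
A2: legal
B2: violates R4
C3: legal
D3: legal
E3: violates R4
F3: violates R7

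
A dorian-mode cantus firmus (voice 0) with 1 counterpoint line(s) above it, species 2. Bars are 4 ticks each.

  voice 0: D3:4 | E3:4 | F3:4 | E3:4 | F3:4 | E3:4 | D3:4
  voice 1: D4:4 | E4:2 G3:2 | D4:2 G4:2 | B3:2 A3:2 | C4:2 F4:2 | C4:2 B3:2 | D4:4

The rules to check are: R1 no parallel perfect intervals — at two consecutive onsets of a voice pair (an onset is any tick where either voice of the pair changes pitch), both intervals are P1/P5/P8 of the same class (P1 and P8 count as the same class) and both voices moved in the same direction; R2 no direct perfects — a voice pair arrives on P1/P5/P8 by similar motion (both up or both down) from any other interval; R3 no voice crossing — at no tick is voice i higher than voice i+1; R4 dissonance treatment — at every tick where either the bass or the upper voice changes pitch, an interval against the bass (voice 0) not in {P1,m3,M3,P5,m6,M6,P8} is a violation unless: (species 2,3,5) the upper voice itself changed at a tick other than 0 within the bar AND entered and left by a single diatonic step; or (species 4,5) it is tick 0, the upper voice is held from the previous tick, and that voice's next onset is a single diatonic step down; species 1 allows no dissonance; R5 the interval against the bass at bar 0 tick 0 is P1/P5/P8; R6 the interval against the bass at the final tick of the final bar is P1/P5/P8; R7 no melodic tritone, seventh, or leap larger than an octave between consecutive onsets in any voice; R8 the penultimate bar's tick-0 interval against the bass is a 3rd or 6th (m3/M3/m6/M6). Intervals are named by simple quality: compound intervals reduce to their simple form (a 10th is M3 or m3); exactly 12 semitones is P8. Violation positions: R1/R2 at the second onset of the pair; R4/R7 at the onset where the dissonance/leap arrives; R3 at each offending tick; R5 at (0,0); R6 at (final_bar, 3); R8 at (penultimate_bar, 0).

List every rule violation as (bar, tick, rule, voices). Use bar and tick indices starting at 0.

bar 0: v0=D3 v1=D4 downbeat P8
bar 1: v0=E3 v1=E4 downbeat P8
bar 2: v0=F3 v1=D4 downbeat M6
bar 3: v0=E3 v1=B3 downbeat P5
bar 4: v0=F3 v1=C4 downbeat P5
bar 5: v0=E3 v1=C4 downbeat m6
bar 6: v0=D3 v1=D4 downbeat P8
  -> R1 @ bar 1 tick 0 v(0, 1): D3/D4 P8 -> E3/E4 P8 similar
  -> R4 @ bar 2 tick 2 v(0, 1): F3/G4 M2 untreated
  -> R2 @ bar 3 tick 0 v(0, 1): F3/G4 M2 -> E3/B3 P5 similar
  -> R4 @ bar 3 tick 2 v(0, 1): E3/A3 P4 untreated
  -> R2 @ bar 4 tick 0 v(0, 1): E3/A3 P4 -> F3/C4 P5 similar

(1, 0, R1, (0, 1))
(2, 2, R4, (0, 1))
(3, 0, R2, (0, 1))
(3, 2, R4, (0, 1))
(4, 0, R2, (0, 1))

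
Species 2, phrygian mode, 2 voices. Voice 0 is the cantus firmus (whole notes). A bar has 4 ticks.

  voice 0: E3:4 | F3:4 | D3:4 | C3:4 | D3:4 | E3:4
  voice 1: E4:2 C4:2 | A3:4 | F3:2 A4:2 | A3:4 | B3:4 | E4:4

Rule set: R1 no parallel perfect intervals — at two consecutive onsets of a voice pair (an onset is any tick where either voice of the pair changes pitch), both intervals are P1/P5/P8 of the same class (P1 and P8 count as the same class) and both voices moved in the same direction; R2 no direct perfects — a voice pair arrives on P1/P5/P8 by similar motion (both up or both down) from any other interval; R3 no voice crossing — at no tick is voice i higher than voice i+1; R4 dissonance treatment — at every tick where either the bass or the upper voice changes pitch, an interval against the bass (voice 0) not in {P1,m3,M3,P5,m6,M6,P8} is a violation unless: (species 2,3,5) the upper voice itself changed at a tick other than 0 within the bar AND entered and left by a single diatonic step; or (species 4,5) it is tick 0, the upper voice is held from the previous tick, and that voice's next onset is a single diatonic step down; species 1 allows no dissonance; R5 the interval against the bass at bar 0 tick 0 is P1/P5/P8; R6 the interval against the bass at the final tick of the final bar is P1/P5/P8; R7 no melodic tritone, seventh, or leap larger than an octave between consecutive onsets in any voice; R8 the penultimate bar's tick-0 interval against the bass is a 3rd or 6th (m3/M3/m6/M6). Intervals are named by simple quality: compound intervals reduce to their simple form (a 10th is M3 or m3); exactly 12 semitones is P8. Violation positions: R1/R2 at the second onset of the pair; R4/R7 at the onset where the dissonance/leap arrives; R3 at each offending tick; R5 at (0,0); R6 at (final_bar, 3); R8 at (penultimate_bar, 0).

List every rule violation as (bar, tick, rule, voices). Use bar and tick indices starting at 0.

bar 0: v0=E3 v1=E4 downbeat P8
bar 1: v0=F3 v1=A3 downbeat M3
bar 2: v0=D3 v1=F3 downbeat m3
bar 3: v0=C3 v1=A3 downbeat M6
bar 4: v0=D3 v1=B3 downbeat M6
bar 5: v0=E3 v1=E4 downbeat P8
  -> R7 @ bar 2 tick 2 v(1,): F3->A4 leap 16st
  -> R2 @ bar 5 tick 0 v(0, 1): D3/B3 M6 -> E3/E4 P8 similar

(2, 2, R7, (1,))
(5, 0, R2, (0, 1))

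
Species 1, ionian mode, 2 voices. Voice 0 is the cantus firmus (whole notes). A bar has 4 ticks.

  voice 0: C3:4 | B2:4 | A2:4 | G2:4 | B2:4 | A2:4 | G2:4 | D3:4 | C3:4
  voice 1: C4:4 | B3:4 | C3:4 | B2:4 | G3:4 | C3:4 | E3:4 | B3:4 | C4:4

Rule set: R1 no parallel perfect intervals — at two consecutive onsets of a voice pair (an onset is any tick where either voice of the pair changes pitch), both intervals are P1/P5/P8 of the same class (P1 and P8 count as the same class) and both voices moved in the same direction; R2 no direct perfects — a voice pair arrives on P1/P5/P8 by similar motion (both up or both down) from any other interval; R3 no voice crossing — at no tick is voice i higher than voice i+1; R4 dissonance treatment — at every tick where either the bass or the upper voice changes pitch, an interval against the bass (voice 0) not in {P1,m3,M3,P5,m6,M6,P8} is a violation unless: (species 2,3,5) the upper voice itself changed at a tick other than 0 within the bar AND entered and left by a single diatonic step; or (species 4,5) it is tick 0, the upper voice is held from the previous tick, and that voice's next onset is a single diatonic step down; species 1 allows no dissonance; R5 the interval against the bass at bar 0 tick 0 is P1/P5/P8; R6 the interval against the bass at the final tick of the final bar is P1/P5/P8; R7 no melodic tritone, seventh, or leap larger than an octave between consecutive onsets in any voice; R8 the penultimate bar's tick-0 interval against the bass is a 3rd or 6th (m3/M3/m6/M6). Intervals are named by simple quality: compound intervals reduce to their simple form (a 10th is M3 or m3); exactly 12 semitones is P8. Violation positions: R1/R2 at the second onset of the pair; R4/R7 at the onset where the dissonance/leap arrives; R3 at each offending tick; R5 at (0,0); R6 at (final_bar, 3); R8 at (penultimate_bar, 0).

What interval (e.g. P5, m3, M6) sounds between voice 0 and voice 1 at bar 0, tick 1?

P8

voice 0=C3 voice 1=C4 -> P8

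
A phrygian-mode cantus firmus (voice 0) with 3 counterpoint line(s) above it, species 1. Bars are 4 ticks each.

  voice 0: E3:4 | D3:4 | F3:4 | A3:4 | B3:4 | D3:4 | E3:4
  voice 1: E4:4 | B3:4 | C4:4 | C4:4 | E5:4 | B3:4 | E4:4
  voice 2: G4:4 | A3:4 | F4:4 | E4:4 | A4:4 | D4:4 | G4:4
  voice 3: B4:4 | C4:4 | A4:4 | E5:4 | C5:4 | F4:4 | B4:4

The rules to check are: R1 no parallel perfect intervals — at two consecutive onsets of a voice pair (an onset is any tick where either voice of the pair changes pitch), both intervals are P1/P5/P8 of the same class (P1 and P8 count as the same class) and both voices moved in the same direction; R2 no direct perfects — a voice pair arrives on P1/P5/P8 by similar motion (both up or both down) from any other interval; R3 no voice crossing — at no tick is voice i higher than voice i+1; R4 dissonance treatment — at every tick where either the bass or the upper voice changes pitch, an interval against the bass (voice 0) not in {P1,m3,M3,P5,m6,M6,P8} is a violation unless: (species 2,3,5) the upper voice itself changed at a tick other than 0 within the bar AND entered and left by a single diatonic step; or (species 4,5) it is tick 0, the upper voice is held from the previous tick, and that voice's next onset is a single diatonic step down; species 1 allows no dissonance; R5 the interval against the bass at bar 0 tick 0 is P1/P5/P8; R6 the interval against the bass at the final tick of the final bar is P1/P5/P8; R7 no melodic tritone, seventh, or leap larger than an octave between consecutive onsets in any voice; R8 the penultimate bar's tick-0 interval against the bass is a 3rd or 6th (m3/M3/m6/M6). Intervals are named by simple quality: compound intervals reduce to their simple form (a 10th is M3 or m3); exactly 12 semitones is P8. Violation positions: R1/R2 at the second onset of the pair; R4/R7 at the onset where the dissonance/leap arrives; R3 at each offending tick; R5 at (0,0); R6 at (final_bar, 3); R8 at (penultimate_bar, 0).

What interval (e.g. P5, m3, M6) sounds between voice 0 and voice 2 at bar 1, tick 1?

P5

voice 0=D3 voice 2=A3 -> P5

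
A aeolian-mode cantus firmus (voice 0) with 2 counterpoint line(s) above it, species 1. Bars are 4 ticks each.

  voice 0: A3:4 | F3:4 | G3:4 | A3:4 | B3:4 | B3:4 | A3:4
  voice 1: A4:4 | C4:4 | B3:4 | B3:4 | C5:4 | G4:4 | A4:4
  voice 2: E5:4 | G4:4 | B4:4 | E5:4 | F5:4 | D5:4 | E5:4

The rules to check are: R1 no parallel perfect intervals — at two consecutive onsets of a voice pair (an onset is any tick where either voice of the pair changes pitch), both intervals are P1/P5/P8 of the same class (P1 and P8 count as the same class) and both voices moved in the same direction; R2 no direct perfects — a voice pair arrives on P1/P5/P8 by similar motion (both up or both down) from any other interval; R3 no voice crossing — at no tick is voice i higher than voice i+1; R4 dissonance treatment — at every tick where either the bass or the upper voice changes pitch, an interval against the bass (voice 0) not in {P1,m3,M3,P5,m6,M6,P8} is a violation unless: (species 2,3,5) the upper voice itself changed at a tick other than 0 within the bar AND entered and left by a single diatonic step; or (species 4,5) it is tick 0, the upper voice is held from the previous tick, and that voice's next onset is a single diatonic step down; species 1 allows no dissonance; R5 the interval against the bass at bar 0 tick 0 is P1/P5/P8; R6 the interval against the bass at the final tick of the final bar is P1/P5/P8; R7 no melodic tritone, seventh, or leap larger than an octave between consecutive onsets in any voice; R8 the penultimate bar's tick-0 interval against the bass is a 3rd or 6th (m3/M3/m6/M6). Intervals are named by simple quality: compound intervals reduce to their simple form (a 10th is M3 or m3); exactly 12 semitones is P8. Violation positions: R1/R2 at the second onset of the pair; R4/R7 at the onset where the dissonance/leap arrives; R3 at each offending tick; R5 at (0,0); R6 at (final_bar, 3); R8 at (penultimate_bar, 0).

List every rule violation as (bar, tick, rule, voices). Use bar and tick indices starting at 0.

bar 0: v0=A3 v1=A4 v2=E5 downbeat P5
bar 1: v0=F3 v1=C4 v2=G4 downbeat M2
bar 2: v0=G3 v1=B3 v2=B4 downbeat M3
bar 3: v0=A3 v1=B3 v2=E5 downbeat P5
bar 4: v0=B3 v1=C5 v2=F5 downbeat TT
bar 5: v0=B3 v1=G4 v2=D5 downbeat m3
bar 6: v0=A3 v1=A4 v2=E5 downbeat P5
  -> R1 @ bar 1 tick 0 v(1, 2): A4/E5 P5 -> C4/G4 P5 similar
  -> R2 @ bar 1 tick 0 v(0, 1): A3/A4 P8 -> F3/C4 P5 similar
  -> R4 @ bar 1 tick 0 v(0, 2): F3/G4 M2 untreated
  -> R2 @ bar 3 tick 0 v(0, 2): G3/B4 M3 -> A3/E5 P5 similar
  -> R4 @ bar 3 tick 0 v(0, 1): A3/B3 M2 untreated
  -> R4 @ bar 4 tick 0 v(0, 1): B3/C5 m2 untreated
  -> R4 @ bar 4 tick 0 v(0, 2): B3/F5 TT untreated
  -> R7 @ bar 4 tick 0 v(1,): B3->C5 leap 13st
  -> R2 @ bar 5 tick 0 v(1, 2): C5/F5 P4 -> G4/D5 P5 similar
  -> R1 @ bar 6 tick 0 v(1, 2): G4/D5 P5 -> A4/E5 P5 similar

(1, 0, R1, (1, 2))
(1, 0, R2, (0, 1))
(1, 0, R4, (0, 2))
(3, 0, R2, (0, 2))
(3, 0, R4, (0, 1))
(4, 0, R4, (0, 1))
(4, 0, R4, (0, 2))
(4, 0, R7, (1,))
(5, 0, R2, (1, 2))
(6, 0, R1, (1, 2))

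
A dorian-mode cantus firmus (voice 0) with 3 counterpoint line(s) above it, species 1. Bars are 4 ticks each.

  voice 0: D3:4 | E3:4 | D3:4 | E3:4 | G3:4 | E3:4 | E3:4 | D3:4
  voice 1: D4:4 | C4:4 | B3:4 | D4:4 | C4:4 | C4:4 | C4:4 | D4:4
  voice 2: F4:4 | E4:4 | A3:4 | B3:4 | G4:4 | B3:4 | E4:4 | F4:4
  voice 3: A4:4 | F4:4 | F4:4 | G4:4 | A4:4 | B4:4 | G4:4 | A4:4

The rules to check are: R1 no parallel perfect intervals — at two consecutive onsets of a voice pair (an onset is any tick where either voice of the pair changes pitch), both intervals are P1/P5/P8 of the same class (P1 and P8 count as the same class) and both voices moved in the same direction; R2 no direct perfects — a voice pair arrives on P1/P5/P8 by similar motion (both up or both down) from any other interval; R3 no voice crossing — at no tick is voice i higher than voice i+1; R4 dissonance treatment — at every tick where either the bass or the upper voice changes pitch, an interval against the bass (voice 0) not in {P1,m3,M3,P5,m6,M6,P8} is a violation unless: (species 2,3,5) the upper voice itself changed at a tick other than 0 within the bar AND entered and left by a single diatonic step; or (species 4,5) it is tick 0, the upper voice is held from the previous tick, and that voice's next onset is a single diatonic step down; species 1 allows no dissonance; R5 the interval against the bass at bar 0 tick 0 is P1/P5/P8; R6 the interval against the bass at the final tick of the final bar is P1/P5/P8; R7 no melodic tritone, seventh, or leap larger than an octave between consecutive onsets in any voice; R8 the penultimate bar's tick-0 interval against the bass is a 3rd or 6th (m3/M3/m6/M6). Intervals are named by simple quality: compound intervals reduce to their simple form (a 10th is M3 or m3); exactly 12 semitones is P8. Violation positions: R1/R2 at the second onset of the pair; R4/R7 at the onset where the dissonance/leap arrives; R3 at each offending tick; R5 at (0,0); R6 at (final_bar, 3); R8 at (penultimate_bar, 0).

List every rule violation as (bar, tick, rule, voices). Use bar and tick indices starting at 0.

(0, 0, R5, (0, 2))
(1, 0, R4, (0, 3))
(2, 0, R2, (0, 2))
(2, 0, R3, (1, 2))
(2, 1, R3, (1, 2))
(2, 2, R3, (1, 2))
(2, 3, R3, (1, 2))
(3, 0, R1, (0, 2))
(3, 0, R3, (1, 2))
(3, 0, R4, (0, 1))
(3, 1, R3, (1, 2))
(3, 2, R3, (1, 2))
(3, 3, R3, (1, 2))
(4, 0, R2, (0, 2))
(4, 0, R4, (0, 1))
(4, 0, R4, (0, 3))
(5, 0, R2, (0, 2))
(5, 0, R3, (1, 2))
(5, 1, R3, (1, 2))
(5, 2, R3, (1, 2))
(5, 3, R3, (1, 2))
(6, 0, R8, (0, 2))
(7, 0, R1, (1, 3))
(7, 3, R6, (0, 2))

bar 0: v0=D3 v1=D4 v2=F4 v3=A4 downbeat P5
bar 1: v0=E3 v1=C4 v2=E4 v3=F4 downbeat m2
bar 2: v0=D3 v1=B3 v2=A3 v3=F4 downbeat m3
bar 3: v0=E3 v1=D4 v2=B3 v3=G4 downbeat m3
bar 4: v0=G3 v1=C4 v2=G4 v3=A4 downbeat M2
bar 5: v0=E3 v1=C4 v2=B3 v3=B4 downbeat P5
bar 6: v0=E3 v1=C4 v2=E4 v3=G4 downbeat m3
bar 7: v0=D3 v1=D4 v2=F4 v3=A4 downbeat P5
  -> R5 @ bar 0 tick 0 v(0, 2): opens on m3
  -> R4 @ bar 1 tick 0 v(0, 3): E3/F4 m2 untreated
  -> R2 @ bar 2 tick 0 v(0, 2): E3/E4 P8 -> D3/A3 P5 similar
  -> R3 @ bar 2 tick 0 v(1, 2): B3 above A3
  -> R3 @ bar 2 tick 1 v(1, 2): B3 above A3
  -> R3 @ bar 2 tick 2 v(1, 2): B3 above A3
  -> R3 @ bar 2 tick 3 v(1, 2): B3 above A3
  -> R1 @ bar 3 tick 0 v(0, 2): D3/A3 P5 -> E3/B3 P5 similar
  -> R3 @ bar 3 tick 0 v(1, 2): D4 above B3
  -> R4 @ bar 3 tick 0 v(0, 1): E3/D4 m7 untreated
  -> R3 @ bar 3 tick 1 v(1, 2): D4 above B3
  -> R3 @ bar 3 tick 2 v(1, 2): D4 above B3
  -> R3 @ bar 3 tick 3 v(1, 2): D4 above B3
  -> R2 @ bar 4 tick 0 v(0, 2): E3/B3 P5 -> G3/G4 P8 similar
  -> R4 @ bar 4 tick 0 v(0, 1): G3/C4 P4 untreated
  -> R4 @ bar 4 tick 0 v(0, 3): G3/A4 M2 untreated
  -> R2 @ bar 5 tick 0 v(0, 2): G3/G4 P8 -> E3/B3 P5 similar
  -> R3 @ bar 5 tick 0 v(1, 2): C4 above B3
  -> R3 @ bar 5 tick 1 v(1, 2): C4 above B3
  -> R3 @ bar 5 tick 2 v(1, 2): C4 above B3
  -> R3 @ bar 5 tick 3 v(1, 2): C4 above B3
  -> R8 @ bar 6 tick 0 v(0, 2): penult P8 not 3rd/6th
  -> R1 @ bar 7 tick 0 v(1, 3): C4/G4 P5 -> D4/A4 P5 similar
  -> R6 @ bar 7 tick 3 v(0, 2): closes on m3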